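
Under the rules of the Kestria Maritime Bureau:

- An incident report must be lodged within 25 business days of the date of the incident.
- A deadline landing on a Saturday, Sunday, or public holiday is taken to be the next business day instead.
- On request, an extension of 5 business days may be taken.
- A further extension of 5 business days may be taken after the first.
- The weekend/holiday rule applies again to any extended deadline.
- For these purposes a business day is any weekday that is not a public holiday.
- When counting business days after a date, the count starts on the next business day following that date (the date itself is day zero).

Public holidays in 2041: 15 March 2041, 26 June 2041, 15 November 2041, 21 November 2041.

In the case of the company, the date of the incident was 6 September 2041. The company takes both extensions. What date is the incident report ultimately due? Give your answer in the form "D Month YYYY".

Counting 25 business days after 6 September 2041 (skipping weekends and listed holidays) reaches 11 October 2041.
11 October 2041 (Friday) is already a business day.
The 5-business-day extension runs from 11 October 2041 to 18 October 2041.
18 October 2041 falls on a Friday, which is a business day, so no adjustment is needed.
Applying the 5-business-day extension: 5 business days after 18 October 2041 is 25 October 2041.
25 October 2041 is a Friday and not a listed holiday, so it stands.
Deadline: 25 October 2041.

25 October 2041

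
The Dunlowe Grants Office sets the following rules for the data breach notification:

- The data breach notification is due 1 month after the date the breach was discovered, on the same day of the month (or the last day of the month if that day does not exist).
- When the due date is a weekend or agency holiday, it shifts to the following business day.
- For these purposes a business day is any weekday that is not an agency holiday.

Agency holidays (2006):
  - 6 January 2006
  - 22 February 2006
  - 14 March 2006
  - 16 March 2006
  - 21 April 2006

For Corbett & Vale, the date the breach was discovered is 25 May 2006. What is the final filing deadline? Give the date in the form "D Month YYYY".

26 June 2006

1 month from 25 May 2006 is 25 June 2006.
Because 25 June 2006 is a Sunday, the deadline becomes 26 June 2006 (Monday).
So the filing is due 26 June 2006.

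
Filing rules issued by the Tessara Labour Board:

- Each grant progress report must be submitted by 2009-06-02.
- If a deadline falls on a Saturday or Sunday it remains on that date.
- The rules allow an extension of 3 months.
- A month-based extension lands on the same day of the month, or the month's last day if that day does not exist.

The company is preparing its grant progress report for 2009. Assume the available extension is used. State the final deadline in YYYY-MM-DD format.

The statutory due date is 2009-06-02.
No adjustment is made for weekends or holidays, so 2009-06-02 stands.
Applying the 3 months extension: 3 months after 2009-06-02 is 2009-09-02.
2009-09-02 falls on a Wednesday. The rules make no weekend/holiday allowance, so it remains 2009-09-02.
So the filing is due 2009-09-02.

2009-09-02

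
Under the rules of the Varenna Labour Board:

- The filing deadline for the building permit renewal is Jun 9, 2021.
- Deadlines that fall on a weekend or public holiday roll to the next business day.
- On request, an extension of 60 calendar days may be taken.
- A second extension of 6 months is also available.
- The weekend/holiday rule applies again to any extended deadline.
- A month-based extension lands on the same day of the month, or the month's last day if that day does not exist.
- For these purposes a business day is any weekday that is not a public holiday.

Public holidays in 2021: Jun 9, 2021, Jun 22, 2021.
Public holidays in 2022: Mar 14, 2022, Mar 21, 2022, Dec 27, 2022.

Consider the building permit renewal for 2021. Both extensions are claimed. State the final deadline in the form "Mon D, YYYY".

Feb 9, 2022

Start from the fixed due date, Jun 9, 2021.
Jun 9, 2021 falls on a listed holiday. Rolling to the next business day gives Jun 10, 2021, a Thursday.
The 60-calendar-day extension moves the deadline from Jun 10, 2021 to Aug 9, 2021.
Aug 9, 2021 falls on a Monday, which is a business day, so no adjustment is needed.
Add 6 months to Aug 9, 2021: Feb 9, 2022.
Feb 9, 2022 is a Wednesday and not a listed holiday, so it stands.
Deadline: Feb 9, 2022.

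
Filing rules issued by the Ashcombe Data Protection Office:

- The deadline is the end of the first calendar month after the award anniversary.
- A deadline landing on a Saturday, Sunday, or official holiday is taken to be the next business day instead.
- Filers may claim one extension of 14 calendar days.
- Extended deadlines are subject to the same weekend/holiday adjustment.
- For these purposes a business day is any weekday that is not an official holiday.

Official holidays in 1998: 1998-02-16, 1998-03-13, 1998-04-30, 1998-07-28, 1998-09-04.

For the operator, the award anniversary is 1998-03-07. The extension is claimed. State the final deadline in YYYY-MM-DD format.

1998-05-15

The first month after 1998-03-07 is April 1998, whose last day is 1998-04-30.
1998-04-30 is a listed holiday; the next business day is 1998-05-01 (Friday).
With the 14-day extension, 1998-05-01 becomes 1998-05-15.
1998-05-15 (Friday) is already a business day.
So the filing is due 1998-05-15.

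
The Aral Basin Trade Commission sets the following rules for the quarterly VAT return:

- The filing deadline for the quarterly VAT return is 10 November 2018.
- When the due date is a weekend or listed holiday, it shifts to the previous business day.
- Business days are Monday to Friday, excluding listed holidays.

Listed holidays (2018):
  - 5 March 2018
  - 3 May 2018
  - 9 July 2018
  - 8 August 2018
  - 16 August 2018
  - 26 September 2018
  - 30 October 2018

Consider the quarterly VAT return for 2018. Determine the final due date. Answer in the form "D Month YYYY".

The stated deadline is 10 November 2018.
Because 10 November 2018 is a Saturday, the deadline becomes 9 November 2018 (Friday).
Deadline: 9 November 2018.

9 November 2018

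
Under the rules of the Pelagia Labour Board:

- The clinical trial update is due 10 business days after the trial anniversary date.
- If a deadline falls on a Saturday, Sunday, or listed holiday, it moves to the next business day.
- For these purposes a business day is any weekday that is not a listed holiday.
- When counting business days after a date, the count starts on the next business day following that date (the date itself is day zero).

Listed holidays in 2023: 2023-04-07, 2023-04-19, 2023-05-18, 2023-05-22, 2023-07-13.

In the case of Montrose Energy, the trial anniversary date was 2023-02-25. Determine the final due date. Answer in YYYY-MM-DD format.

2023-03-10

Starting the day after 2023-02-25 and counting 10 business days lands on 2023-03-10.
2023-03-10 (Friday) is already a business day.
So the filing is due 2023-03-10.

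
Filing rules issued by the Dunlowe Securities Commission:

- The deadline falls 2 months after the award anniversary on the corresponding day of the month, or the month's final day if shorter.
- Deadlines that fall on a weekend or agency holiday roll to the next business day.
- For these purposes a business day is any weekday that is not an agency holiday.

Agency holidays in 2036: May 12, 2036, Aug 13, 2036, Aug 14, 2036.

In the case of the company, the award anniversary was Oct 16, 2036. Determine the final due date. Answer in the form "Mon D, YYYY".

Dec 16, 2036

2 months after Oct 16, 2036, on the same day of the month, is Dec 16, 2036.
Dec 16, 2036 falls on a Tuesday, which is a business day, so no adjustment is needed.
Final deadline: Dec 16, 2036.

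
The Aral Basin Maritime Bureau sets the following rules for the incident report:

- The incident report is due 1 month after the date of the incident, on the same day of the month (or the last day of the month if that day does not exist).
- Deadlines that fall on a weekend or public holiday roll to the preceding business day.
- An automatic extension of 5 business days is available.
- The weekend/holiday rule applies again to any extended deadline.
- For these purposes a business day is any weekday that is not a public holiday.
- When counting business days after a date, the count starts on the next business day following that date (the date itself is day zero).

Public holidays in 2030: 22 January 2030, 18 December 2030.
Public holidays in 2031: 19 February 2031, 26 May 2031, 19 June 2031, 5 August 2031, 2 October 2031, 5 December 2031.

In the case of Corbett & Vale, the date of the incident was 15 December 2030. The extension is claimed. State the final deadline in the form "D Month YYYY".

1 month from 15 December 2030 is 15 January 2031.
15 January 2031 (Wednesday) is already a business day.
Counting 5 further business days from 15 January 2031 reaches 22 January 2031.
Since 22 January 2031 is a Wednesday and not a holiday, the date is unchanged.
The final due date is 22 January 2031.

22 January 2031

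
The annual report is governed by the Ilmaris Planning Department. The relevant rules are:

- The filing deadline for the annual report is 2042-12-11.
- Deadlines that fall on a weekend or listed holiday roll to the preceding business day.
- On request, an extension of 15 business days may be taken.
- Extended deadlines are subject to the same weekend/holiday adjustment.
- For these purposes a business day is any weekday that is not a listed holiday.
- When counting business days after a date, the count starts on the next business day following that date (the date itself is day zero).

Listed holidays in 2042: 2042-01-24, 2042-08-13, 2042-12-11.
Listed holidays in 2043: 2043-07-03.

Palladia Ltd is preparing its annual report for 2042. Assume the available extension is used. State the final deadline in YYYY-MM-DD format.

2043-01-01

The statutory due date is 2042-12-11.
2042-12-11 falls on a listed holiday. Rolling to the preceding business day gives 2042-12-10, a Wednesday.
Counting 15 further business days from 2042-12-10 reaches 2043-01-01.
2043-01-01 falls on a Thursday, which is a business day, so no adjustment is needed.
The final due date is 2043-01-01.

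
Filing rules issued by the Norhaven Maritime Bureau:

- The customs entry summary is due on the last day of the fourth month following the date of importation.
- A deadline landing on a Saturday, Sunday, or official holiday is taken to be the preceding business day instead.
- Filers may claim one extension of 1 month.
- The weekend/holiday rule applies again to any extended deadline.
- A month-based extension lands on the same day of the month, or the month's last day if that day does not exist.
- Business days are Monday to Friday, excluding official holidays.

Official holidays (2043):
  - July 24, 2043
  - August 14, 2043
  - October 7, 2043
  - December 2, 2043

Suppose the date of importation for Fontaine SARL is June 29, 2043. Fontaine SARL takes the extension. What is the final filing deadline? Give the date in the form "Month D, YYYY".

4 months after June 29, 2043 falls in October 2043; the last day of that month is October 31, 2043.
October 31, 2043 is a Saturday; the preceding business day is October 30, 2043 (Friday).
The 1 month extension carries October 30, 2043 to November 30, 2043.
November 30, 2043 (Monday) is already a business day.
The final due date is November 30, 2043.

November 30, 2043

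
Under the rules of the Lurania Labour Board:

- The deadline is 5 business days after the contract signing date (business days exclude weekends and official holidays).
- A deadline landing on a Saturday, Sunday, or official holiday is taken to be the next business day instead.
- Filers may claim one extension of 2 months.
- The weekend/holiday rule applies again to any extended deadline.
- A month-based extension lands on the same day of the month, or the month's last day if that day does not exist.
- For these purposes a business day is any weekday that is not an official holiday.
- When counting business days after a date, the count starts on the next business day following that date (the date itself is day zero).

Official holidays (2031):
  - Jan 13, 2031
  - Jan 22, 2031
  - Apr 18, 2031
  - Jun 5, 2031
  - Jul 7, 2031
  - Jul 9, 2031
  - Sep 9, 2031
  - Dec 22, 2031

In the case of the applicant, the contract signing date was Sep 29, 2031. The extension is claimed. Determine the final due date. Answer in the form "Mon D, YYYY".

5 business days after Sep 29, 2031, excluding weekends and holidays, is Oct 6, 2031.
Since Oct 6, 2031 is a Monday and not a holiday, the date is unchanged.
The 2 months extension carries Oct 6, 2031 to Dec 6, 2031.
Dec 6, 2031 falls on a Saturday. Rolling to the next business day gives Dec 8, 2031, a Monday.
So the filing is due Dec 8, 2031.

Dec 8, 2031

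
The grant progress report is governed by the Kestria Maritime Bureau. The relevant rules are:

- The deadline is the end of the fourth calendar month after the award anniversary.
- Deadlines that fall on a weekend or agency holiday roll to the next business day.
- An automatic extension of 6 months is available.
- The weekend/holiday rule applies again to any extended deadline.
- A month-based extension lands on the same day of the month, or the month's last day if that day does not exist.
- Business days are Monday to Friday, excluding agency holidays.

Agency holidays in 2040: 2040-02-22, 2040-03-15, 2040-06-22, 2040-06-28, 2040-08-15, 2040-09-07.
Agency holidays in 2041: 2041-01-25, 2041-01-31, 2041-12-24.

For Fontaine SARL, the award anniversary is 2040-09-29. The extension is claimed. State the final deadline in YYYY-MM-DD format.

4 months after 2040-09-29 falls in January 2041; the last day of that month is 2041-01-31.
Because 2041-01-31 is a listed holiday, the deadline becomes 2041-02-01 (Friday).
Add 6 months to 2041-02-01: 2041-08-01.
2041-08-01 falls on a Thursday, which is a business day, so no adjustment is needed.
Final deadline: 2041-08-01.

2041-08-01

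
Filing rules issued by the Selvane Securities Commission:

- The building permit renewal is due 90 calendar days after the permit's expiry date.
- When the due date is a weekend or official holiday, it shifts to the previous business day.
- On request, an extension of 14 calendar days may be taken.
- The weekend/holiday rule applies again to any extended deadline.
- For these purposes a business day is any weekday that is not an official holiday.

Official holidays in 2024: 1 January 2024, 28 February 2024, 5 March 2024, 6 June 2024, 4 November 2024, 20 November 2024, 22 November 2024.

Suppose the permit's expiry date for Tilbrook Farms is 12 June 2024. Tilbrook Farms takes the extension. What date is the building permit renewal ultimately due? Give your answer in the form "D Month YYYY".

24 September 2024

90 calendar days after 12 June 2024 is 10 September 2024.
10 September 2024 (Tuesday) is already a business day.
With the 14-day extension, 10 September 2024 becomes 24 September 2024.
24 September 2024 (Tuesday) is already a business day.
Final deadline: 24 September 2024.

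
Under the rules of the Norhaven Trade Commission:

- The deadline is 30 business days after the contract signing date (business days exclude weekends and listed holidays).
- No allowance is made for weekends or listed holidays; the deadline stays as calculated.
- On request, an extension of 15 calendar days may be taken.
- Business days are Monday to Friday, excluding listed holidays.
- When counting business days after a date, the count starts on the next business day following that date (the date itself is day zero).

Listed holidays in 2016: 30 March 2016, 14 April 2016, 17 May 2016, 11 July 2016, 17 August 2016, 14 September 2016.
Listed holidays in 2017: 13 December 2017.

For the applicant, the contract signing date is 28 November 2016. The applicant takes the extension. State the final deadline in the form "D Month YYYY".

24 January 2017

30 business days after 28 November 2016, excluding weekends and holidays, is 9 January 2017.
No adjustment is made for weekends or holidays, so 9 January 2017 stands.
Add the 15 calendar-day extension to 9 January 2017: 24 January 2017.
24 January 2017 falls on a Tuesday. The rules make no weekend/holiday allowance, so it remains 24 January 2017.
Deadline: 24 January 2017.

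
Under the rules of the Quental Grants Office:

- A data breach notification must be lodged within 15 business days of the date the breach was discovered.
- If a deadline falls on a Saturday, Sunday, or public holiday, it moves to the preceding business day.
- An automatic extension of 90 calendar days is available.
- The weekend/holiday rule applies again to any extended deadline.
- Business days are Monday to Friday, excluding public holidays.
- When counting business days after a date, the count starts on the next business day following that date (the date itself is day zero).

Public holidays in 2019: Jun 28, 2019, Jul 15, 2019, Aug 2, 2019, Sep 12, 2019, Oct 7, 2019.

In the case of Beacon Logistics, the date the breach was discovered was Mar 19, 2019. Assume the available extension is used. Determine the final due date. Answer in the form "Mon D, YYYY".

15 business days after Mar 19, 2019, excluding weekends and holidays, is Apr 9, 2019.
Since Apr 9, 2019 is a Tuesday and not a holiday, the date is unchanged.
Add the 90 calendar-day extension to Apr 9, 2019: Jul 8, 2019.
Jul 8, 2019 falls on a Monday, which is a business day, so no adjustment is needed.
The final due date is Jul 8, 2019.

Jul 8, 2019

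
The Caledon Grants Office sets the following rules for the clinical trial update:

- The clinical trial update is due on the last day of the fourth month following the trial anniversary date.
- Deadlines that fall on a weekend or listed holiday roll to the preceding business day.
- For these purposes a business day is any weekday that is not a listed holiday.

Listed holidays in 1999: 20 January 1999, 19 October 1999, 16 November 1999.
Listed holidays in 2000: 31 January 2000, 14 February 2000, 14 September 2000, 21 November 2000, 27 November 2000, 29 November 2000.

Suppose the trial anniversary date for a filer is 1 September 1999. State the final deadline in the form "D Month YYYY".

4 months after 1 September 1999 falls in January 2000; the last day of that month is 31 January 2000.
Because 31 January 2000 is a listed holiday, the deadline becomes 28 January 2000 (Friday).
Deadline: 28 January 2000.

28 January 2000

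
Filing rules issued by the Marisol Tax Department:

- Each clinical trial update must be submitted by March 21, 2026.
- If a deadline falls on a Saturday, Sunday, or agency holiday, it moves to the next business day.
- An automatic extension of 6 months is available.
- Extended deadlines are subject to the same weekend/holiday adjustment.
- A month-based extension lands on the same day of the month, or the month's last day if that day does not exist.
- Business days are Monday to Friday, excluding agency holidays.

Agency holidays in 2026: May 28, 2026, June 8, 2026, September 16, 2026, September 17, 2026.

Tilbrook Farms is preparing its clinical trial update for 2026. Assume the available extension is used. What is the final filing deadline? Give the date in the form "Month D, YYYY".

September 23, 2026

Start from the fixed due date, March 21, 2026.
Because March 21, 2026 is a Saturday, the deadline becomes March 23, 2026 (Monday).
Applying the 6 months extension: 6 months after March 23, 2026 is September 23, 2026.
September 23, 2026 falls on a Wednesday, which is a business day, so no adjustment is needed.
Deadline: September 23, 2026.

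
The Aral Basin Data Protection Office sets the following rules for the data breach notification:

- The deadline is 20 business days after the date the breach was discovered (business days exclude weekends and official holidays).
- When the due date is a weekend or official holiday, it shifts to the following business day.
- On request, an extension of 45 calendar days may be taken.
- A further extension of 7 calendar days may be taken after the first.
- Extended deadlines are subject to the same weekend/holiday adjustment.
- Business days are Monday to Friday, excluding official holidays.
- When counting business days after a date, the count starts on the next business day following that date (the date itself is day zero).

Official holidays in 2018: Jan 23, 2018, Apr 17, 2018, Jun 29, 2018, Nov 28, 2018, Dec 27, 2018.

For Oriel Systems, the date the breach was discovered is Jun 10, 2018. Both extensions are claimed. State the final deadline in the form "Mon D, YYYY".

Aug 30, 2018

20 business days after Jun 10, 2018, excluding weekends and holidays, is Jul 9, 2018.
Since Jul 9, 2018 is a Monday and not a holiday, the date is unchanged.
The 45-calendar-day extension moves the deadline from Jul 9, 2018 to Aug 23, 2018.
Aug 23, 2018 falls on a Thursday, which is a business day, so no adjustment is needed.
The 7-calendar-day extension moves the deadline from Aug 23, 2018 to Aug 30, 2018.
Aug 30, 2018 falls on a Thursday, which is a business day, so no adjustment is needed.
The final due date is Aug 30, 2018.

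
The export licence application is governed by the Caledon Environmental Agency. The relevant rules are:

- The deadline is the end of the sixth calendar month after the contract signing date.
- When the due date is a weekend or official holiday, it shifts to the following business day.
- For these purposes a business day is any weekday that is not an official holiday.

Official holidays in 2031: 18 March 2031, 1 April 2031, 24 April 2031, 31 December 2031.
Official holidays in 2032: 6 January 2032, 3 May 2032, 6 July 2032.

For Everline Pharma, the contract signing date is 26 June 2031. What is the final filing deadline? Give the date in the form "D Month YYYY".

1 January 2032

6 months after 26 June 2031 falls in December 2031; the last day of that month is 31 December 2031.
31 December 2031 falls on a listed holiday. Rolling to the next business day gives 1 January 2032, a Thursday.
Deadline: 1 January 2032.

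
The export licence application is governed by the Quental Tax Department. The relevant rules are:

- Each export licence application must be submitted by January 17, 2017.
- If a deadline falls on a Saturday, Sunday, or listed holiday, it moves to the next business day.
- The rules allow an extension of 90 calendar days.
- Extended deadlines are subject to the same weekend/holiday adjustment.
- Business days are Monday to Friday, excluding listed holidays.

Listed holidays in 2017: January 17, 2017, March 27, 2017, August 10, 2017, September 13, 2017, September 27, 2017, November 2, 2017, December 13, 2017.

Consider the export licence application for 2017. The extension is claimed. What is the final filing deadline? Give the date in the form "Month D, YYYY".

April 18, 2017

Start from the fixed due date, January 17, 2017.
January 17, 2017 is a listed holiday, so it moves to the next business day, January 18, 2017 (Wednesday).
With the 90-day extension, January 18, 2017 becomes April 18, 2017.
April 18, 2017 is a Tuesday and not a listed holiday, so it stands.
The final due date is April 18, 2017.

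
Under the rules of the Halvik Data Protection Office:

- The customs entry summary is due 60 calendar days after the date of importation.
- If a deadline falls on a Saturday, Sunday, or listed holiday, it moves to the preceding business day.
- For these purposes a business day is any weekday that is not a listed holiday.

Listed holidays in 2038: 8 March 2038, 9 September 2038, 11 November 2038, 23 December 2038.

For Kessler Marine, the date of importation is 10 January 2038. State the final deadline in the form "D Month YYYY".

60 calendar days after 10 January 2038 is 11 March 2038.
Since 11 March 2038 is a Thursday and not a holiday, the date is unchanged.
The final due date is 11 March 2038.

11 March 2038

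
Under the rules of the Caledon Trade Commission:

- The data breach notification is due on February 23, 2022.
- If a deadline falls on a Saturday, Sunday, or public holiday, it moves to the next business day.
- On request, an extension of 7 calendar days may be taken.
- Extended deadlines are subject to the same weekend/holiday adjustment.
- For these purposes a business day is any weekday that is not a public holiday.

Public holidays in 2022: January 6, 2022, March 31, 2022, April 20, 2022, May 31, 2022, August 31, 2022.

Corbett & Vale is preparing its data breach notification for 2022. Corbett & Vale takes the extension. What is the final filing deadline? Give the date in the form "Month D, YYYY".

March 2, 2022

The stated deadline is February 23, 2022.
February 23, 2022 falls on a Wednesday, which is a business day, so no adjustment is needed.
The 7-calendar-day extension moves the deadline from February 23, 2022 to March 2, 2022.
March 2, 2022 falls on a Wednesday, which is a business day, so no adjustment is needed.
Deadline: March 2, 2022.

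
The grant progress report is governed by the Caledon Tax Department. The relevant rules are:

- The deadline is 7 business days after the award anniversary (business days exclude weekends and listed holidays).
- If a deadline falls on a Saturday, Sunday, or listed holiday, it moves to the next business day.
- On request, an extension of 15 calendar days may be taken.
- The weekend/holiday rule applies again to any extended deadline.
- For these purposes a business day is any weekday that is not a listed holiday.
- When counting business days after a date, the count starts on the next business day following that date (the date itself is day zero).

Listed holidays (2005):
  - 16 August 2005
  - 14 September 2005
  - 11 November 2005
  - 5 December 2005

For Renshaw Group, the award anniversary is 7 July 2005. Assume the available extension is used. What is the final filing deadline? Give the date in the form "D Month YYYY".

2 August 2005

Counting 7 business days after 7 July 2005 (skipping weekends and listed holidays) reaches 18 July 2005.
Since 18 July 2005 is a Monday and not a holiday, the date is unchanged.
With the 15-day extension, 18 July 2005 becomes 2 August 2005.
2 August 2005 (Tuesday) is already a business day.
Final deadline: 2 August 2005.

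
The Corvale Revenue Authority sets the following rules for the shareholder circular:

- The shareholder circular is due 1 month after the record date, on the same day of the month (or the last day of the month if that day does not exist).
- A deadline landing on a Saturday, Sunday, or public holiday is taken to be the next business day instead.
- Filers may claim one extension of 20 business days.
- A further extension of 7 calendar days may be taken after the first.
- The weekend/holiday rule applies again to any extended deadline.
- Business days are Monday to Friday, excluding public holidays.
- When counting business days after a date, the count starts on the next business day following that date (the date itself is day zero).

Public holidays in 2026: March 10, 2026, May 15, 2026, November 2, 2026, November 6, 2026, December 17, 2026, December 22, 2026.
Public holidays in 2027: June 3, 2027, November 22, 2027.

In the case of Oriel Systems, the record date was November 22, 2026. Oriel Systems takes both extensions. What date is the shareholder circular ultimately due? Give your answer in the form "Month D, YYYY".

January 27, 2027

1 month from November 22, 2026 is December 22, 2026.
December 22, 2026 falls on a listed holiday. Rolling to the next business day gives December 23, 2026, a Wednesday.
The 20-business-day extension runs from December 23, 2026 to January 20, 2027.
January 20, 2027 (Wednesday) is already a business day.
Applying the 7-calendar-day extension: January 20, 2027 + 7 days = January 27, 2027.
January 27, 2027 falls on a Wednesday, which is a business day, so no adjustment is needed.
Deadline: January 27, 2027.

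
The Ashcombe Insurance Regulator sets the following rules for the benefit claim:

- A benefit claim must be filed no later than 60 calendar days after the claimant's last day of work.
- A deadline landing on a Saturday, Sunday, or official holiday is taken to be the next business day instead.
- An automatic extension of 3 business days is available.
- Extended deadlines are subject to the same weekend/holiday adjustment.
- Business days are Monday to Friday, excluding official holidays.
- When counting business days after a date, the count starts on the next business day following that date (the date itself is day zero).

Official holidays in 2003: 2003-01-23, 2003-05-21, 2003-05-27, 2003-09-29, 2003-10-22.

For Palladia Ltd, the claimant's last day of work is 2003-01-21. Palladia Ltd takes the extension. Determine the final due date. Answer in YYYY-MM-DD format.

2003-03-27

60 calendar days after 2003-01-21 is 2003-03-22.
2003-03-22 is a Saturday; the next business day is 2003-03-24 (Monday).
The 3-business-day extension runs from 2003-03-24 to 2003-03-27.
2003-03-27 is a Thursday and not a listed holiday, so it stands.
The final due date is 2003-03-27.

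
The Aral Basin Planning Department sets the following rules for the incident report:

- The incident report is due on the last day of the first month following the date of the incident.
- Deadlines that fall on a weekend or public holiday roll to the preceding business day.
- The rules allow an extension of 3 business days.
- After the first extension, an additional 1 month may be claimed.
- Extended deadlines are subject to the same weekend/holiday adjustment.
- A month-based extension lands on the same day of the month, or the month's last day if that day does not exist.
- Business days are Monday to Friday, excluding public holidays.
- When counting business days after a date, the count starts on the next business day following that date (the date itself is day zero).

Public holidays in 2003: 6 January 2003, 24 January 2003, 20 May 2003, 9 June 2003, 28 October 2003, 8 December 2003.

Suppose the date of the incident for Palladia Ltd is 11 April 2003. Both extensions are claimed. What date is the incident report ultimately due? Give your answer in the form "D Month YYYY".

1 month after 11 April 2003 is May 2003; that month ends on 31 May 2003.
31 May 2003 is a Saturday, so it moves to the preceding business day, 30 May 2003 (Friday).
The 3-business-day extension runs from 30 May 2003 to 4 June 2003.
Since 4 June 2003 is a Wednesday and not a holiday, the date is unchanged.
The 1 month extension carries 4 June 2003 to 4 July 2003.
4 July 2003 (Friday) is already a business day.
So the filing is due 4 July 2003.

4 July 2003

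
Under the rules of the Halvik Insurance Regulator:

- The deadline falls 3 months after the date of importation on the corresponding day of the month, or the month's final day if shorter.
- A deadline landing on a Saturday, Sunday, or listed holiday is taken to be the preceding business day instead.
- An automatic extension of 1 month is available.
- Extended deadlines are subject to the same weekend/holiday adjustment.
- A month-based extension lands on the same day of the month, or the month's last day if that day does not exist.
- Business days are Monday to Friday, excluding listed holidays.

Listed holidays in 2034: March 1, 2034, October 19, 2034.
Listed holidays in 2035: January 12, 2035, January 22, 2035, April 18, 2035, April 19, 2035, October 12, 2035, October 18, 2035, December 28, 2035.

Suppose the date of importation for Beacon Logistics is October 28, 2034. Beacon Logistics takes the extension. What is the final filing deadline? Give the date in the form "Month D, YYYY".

Moving 3 months forward from October 28, 2034 on the corresponding day gives January 28, 2035.
January 28, 2035 is a Sunday; the preceding business day is January 26, 2035 (Friday).
The 1 month extension carries January 26, 2035 to February 26, 2035.
February 26, 2035 is a Monday and not a listed holiday, so it stands.
So the filing is due February 26, 2035.

February 26, 2035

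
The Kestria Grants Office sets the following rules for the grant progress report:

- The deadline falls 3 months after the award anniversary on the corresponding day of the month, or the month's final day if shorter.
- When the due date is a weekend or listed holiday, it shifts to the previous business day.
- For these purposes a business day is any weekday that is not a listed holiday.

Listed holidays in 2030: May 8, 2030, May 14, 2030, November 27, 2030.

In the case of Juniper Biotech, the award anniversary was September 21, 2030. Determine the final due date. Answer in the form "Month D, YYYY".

December 20, 2030

3 months from September 21, 2030 is December 21, 2030.
December 21, 2030 is a Saturday, so it moves to the preceding business day, December 20, 2030 (Friday).
So the filing is due December 20, 2030.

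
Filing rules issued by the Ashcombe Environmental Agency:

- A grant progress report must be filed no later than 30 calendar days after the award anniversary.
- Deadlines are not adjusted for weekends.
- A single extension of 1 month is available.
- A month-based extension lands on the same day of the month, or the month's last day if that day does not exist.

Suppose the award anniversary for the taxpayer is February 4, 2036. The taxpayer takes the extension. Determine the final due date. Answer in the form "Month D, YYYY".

Adding 30 calendar days to February 4, 2036 gives March 5, 2036.
No adjustment is made for weekends or holidays, so March 5, 2036 stands.
Applying the 1 month extension: 1 month after March 5, 2036 is April 5, 2036.
April 5, 2036 falls on a Saturday. The rules make no weekend/holiday allowance, so it remains April 5, 2036.
Deadline: April 5, 2036.

April 5, 2036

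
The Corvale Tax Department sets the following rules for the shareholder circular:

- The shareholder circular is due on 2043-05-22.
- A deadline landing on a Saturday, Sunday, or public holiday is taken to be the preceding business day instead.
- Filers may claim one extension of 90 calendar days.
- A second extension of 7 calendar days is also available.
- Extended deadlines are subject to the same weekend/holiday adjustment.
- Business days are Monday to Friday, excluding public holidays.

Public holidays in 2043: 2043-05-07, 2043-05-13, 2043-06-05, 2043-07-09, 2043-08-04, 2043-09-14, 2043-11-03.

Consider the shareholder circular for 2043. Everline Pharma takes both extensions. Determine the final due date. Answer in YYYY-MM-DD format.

Start from the fixed due date, 2043-05-22.
Since 2043-05-22 is a Friday and not a holiday, the date is unchanged.
Add the 90 calendar-day extension to 2043-05-22: 2043-08-20.
2043-08-20 falls on a Thursday, which is a business day, so no adjustment is needed.
With the 7-day extension, 2043-08-20 becomes 2043-08-27.
Since 2043-08-27 is a Thursday and not a holiday, the date is unchanged.
So the filing is due 2043-08-27.

2043-08-27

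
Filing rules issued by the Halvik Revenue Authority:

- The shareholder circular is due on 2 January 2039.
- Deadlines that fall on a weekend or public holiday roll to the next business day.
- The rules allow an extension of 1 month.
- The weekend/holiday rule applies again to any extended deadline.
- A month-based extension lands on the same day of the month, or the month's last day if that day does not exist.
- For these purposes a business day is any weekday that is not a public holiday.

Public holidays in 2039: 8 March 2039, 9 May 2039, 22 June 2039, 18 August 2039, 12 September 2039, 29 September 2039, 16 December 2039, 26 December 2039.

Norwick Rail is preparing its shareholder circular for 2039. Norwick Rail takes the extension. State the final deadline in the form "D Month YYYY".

3 February 2039

The statutory due date is 2 January 2039.
Because 2 January 2039 is a Sunday, the deadline becomes 3 January 2039 (Monday).
The 1 month extension carries 3 January 2039 to 3 February 2039.
3 February 2039 falls on a Thursday, which is a business day, so no adjustment is needed.
Deadline: 3 February 2039.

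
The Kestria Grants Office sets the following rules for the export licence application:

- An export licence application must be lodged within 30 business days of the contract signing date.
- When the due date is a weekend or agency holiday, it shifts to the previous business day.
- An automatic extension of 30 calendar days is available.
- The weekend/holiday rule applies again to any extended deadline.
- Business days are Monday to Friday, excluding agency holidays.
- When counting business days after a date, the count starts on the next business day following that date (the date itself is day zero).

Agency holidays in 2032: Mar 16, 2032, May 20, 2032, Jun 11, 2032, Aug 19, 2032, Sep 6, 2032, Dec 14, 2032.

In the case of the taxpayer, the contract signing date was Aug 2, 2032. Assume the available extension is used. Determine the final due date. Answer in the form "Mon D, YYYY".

Counting 30 business days after Aug 2, 2032 (skipping weekends and listed holidays) reaches Sep 15, 2032.
Sep 15, 2032 (Wednesday) is already a business day.
The 30-calendar-day extension moves the deadline from Sep 15, 2032 to Oct 15, 2032.
Since Oct 15, 2032 is a Friday and not a holiday, the date is unchanged.
The final due date is Oct 15, 2032.

Oct 15, 2032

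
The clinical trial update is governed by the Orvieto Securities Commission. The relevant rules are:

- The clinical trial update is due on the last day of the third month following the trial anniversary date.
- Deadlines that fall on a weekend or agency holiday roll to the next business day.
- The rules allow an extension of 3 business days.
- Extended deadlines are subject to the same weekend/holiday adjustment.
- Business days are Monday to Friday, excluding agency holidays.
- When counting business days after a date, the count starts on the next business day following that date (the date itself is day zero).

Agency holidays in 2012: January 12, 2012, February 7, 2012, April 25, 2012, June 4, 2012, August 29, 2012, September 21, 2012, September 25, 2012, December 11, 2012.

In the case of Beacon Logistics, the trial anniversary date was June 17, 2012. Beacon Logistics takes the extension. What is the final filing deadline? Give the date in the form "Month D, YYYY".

October 4, 2012

The third month after June 17, 2012 is September 2012, whose last day is September 30, 2012.
Because September 30, 2012 is a Sunday, the deadline becomes October 1, 2012 (Monday).
The 3-business-day extension runs from October 1, 2012 to October 4, 2012.
October 4, 2012 is a Thursday and not a listed holiday, so it stands.
Deadline: October 4, 2012.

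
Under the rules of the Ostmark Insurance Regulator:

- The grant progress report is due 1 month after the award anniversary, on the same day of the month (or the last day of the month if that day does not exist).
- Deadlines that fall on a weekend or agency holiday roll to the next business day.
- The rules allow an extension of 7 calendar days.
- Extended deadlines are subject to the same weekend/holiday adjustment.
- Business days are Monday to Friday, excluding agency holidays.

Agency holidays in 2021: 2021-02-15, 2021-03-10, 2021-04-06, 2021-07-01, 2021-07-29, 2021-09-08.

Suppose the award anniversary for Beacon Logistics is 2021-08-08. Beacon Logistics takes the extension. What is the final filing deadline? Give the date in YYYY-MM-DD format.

2021-09-16

Moving 1 month forward from 2021-08-08 on the corresponding day gives 2021-09-08.
2021-09-08 is a listed holiday; the next business day is 2021-09-09 (Thursday).
The 7-calendar-day extension moves the deadline from 2021-09-09 to 2021-09-16.
2021-09-16 falls on a Thursday, which is a business day, so no adjustment is needed.
So the filing is due 2021-09-16.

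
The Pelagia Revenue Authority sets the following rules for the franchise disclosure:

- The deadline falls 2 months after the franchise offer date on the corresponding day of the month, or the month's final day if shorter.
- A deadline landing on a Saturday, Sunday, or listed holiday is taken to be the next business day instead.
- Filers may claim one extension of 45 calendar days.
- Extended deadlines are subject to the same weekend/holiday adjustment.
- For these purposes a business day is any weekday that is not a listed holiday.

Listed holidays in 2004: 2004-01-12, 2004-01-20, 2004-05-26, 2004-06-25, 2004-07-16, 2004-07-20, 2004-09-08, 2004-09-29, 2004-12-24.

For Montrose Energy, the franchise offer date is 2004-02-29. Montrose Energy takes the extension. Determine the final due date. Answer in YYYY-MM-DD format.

2 months after 2004-02-29, on the same day of the month, is 2004-04-29.
2004-04-29 is a Thursday and not a listed holiday, so it stands.
Applying the 45-calendar-day extension: 2004-04-29 + 45 days = 2004-06-13.
2004-06-13 is a Sunday; the next business day is 2004-06-14 (Monday).
The final due date is 2004-06-14.

2004-06-14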